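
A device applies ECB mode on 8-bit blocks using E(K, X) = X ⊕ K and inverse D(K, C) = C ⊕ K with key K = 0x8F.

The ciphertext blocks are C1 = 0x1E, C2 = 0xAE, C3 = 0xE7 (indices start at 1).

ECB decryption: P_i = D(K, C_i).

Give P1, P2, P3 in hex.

P1: D(K, 0x1E) = 0x91.
P2: D(K, 0xAE) = 0x21.
P3: D(K, 0xE7) = 0x68.

P1 = 0x91, P2 = 0x21, P3 = 0x68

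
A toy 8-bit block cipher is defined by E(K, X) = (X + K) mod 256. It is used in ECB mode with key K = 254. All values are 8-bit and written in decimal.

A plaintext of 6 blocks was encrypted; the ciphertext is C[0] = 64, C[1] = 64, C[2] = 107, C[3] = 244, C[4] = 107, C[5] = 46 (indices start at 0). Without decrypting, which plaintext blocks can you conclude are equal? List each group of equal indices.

ECB encrypts each block independently with the same key, so equal ciphertext blocks imply equal plaintext blocks.
C[0] = C[1] = 64, so P[0] = P[1].
C[2] = C[4] = 107, so P[2] = P[4].

P[0] = P[1]; P[2] = P[4]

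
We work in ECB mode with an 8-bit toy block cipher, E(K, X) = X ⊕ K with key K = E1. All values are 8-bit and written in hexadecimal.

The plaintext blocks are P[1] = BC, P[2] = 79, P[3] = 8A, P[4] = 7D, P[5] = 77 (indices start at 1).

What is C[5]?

C[5] = 96

ECB encryption: C_i = E(K, P_i).
C[5]: E(K, 77) = 96.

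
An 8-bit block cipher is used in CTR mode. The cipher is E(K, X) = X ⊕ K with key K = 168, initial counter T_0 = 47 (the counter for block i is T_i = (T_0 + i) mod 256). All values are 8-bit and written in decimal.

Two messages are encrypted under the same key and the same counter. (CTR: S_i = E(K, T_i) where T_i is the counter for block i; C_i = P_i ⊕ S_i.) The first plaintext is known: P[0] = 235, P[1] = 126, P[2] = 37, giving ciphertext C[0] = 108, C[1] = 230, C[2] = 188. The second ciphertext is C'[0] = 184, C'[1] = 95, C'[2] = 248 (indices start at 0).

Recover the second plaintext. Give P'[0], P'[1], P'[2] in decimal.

In CTR with a reused counter, both messages share the same keystream S_i, so C_i ⊕ C'_i = P_i ⊕ P'_i and thus P'_i = P_i ⊕ C_i ⊕ C'_i.
P'[0]: 235 ⊕ 108 ⊕ 184 = 63.
P'[1]: 126 ⊕ 230 ⊕ 95 = 199.
P'[2]: 37 ⊕ 188 ⊕ 248 = 97.

P'[0] = 63, P'[1] = 199, P'[2] = 97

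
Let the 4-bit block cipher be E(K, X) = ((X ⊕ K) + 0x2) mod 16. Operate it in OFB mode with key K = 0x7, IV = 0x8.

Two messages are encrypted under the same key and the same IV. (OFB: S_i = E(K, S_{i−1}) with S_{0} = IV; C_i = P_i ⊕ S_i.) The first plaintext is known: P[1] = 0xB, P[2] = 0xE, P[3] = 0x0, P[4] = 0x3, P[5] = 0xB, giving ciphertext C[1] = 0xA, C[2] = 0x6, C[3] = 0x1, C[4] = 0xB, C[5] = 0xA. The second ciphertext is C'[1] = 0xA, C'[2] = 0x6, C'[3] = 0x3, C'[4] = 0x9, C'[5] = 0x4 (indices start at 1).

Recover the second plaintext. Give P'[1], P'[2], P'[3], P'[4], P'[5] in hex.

P'[1] = 0xB, P'[2] = 0xE, P'[3] = 0x2, P'[4] = 0x1, P'[5] = 0x5

In OFB with a reused IV, both messages share the same keystream S_i, so C_i ⊕ C'_i = P_i ⊕ P'_i and thus P'_i = P_i ⊕ C_i ⊕ C'_i.
P'[1]: 0xB ⊕ 0xA ⊕ 0xA = 0xB.
P'[2]: 0xE ⊕ 0x6 ⊕ 0x6 = 0xE.
P'[3]: 0x0 ⊕ 0x1 ⊕ 0x3 = 0x2.
P'[4]: 0x3 ⊕ 0xB ⊕ 0x9 = 0x1.
P'[5]: 0xB ⊕ 0xA ⊕ 0x4 = 0x5.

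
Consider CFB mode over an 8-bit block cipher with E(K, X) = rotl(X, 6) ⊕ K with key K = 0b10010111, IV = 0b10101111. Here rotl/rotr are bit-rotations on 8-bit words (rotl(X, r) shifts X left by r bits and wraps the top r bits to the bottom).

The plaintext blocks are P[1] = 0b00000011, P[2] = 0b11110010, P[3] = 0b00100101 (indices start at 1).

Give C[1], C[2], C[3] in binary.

CFB encryption: C_i = P_i ⊕ E(K, C_{i−1}), with C_{0} = IV.
C[1]: E(K, 0b10101111) = 0b01111100; 0b00000011 ⊕ 0b01111100 = 0b01111111.
C[2]: E(K, 0b01111111) = 0b01001000; 0b11110010 ⊕ 0b01001000 = 0b10111010.
C[3]: E(K, 0b10111010) = 0b00111001; 0b00100101 ⊕ 0b00111001 = 0b00011100.

C[1] = 0b01111111, C[2] = 0b10111010, C[3] = 0b00011100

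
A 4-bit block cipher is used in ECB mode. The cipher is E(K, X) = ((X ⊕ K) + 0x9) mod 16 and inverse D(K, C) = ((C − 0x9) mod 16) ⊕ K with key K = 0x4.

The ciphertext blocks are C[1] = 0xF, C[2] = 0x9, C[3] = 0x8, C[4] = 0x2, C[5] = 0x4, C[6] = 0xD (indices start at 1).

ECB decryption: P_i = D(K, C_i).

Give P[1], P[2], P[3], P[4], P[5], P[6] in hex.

P[1] = 0x2, P[2] = 0x4, P[3] = 0xB, P[4] = 0xD, P[5] = 0xF, P[6] = 0x0

P[1]: D(K, 0xF) = 0x2.
P[2]: D(K, 0x9) = 0x4.
P[3]: D(K, 0x8) = 0xB.
P[4]: D(K, 0x2) = 0xD.
P[5]: D(K, 0x4) = 0xF.
P[6]: D(K, 0xD) = 0x0.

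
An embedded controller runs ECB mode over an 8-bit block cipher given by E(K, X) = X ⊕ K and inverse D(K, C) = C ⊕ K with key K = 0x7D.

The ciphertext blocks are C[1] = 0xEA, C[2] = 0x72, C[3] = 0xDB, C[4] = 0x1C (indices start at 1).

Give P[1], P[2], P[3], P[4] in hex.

P[1] = 0x97, P[2] = 0x0F, P[3] = 0xA6, P[4] = 0x61

ECB decryption: P_i = D(K, C_i).
P[1]: D(K, 0xEA) = 0x97.
P[2]: D(K, 0x72) = 0x0F.
P[3]: D(K, 0xDB) = 0xA6.
P[4]: D(K, 0x1C) = 0x61.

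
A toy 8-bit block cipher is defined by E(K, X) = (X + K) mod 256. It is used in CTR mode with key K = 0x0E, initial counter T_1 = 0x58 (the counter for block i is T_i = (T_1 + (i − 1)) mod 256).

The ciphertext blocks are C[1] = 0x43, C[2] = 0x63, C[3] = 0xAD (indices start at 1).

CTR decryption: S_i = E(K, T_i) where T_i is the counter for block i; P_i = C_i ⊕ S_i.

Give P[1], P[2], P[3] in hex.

P[1] = 0x25, P[2] = 0x04, P[3] = 0xC5

P[1]: T = 0x58, S = E(K, T) = 0x66; 0x43 ⊕ 0x66 = 0x25.
P[2]: T = 0x59, S = E(K, T) = 0x67; 0x63 ⊕ 0x67 = 0x04.
P[3]: T = 0x5A, S = E(K, T) = 0x68; 0xAD ⊕ 0x68 = 0xC5.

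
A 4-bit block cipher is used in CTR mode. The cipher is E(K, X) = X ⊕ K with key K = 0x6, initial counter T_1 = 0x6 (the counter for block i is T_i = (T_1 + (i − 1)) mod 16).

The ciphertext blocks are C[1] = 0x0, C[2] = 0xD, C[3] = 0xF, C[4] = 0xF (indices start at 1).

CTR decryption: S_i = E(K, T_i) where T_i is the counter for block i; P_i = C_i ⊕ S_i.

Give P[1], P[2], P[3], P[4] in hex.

P[1]: T = 0x6, S = E(K, T) = 0x0; 0x0 ⊕ 0x0 = 0x0.
P[2]: T = 0x7, S = E(K, T) = 0x1; 0xD ⊕ 0x1 = 0xC.
P[3]: T = 0x8, S = E(K, T) = 0xE; 0xF ⊕ 0xE = 0x1.
P[4]: T = 0x9, S = E(K, T) = 0xF; 0xF ⊕ 0xF = 0x0.

P[1] = 0x0, P[2] = 0xC, P[3] = 0x1, P[4] = 0x0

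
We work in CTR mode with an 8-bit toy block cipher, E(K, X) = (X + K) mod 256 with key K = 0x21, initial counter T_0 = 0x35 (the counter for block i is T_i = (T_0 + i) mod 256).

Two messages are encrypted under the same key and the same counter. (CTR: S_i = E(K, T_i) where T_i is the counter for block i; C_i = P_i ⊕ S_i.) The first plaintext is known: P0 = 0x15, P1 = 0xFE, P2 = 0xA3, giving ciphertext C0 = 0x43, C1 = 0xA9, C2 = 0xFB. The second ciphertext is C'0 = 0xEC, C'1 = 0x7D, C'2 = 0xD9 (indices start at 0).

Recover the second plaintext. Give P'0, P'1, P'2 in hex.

In CTR with a reused counter, both messages share the same keystream S_i, so C_i ⊕ C'_i = P_i ⊕ P'_i and thus P'_i = P_i ⊕ C_i ⊕ C'_i.
P'0: 0x15 ⊕ 0x43 ⊕ 0xEC = 0xBA.
P'1: 0xFE ⊕ 0xA9 ⊕ 0x7D = 0x2A.
P'2: 0xA3 ⊕ 0xFB ⊕ 0xD9 = 0x81.

P'0 = 0xBA, P'1 = 0x2A, P'2 = 0x81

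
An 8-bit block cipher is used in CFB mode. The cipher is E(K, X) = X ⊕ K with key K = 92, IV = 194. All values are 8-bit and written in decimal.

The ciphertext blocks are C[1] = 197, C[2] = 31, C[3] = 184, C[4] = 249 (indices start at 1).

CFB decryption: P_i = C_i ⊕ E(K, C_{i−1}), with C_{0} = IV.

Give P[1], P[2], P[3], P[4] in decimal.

P[1] = 91, P[2] = 134, P[3] = 251, P[4] = 29

P[1]: E(K, 194) = 158; 197 ⊕ 158 = 91.
P[2]: E(K, 197) = 153; 31 ⊕ 153 = 134.
P[3]: E(K, 31) = 67; 184 ⊕ 67 = 251.
P[4]: E(K, 184) = 228; 249 ⊕ 228 = 29.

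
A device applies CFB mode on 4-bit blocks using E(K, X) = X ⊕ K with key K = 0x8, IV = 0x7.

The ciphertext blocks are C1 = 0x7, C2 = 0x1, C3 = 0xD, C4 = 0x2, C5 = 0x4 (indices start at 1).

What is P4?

P4 = 0x7

CFB decryption: P_i = C_i ⊕ E(K, C_{i−1}), with C_{0} = IV.
P4: E(K, 0xD) = 0x5; 0x2 ⊕ 0x5 = 0x7.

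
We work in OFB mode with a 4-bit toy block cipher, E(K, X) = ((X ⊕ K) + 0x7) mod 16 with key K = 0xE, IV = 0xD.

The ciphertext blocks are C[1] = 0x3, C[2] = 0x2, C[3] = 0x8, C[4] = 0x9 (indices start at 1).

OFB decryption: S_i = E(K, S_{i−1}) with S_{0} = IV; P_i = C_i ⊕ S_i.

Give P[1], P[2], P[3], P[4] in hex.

P[1] = 0x9, P[2] = 0x9, P[3] = 0x4, P[4] = 0x0

P[1]: S = E(K, 0xD) = 0xA; 0x3 ⊕ 0xA = 0x9.
P[2]: S = E(K, 0xA) = 0xB; 0x2 ⊕ 0xB = 0x9.
P[3]: S = E(K, 0xB) = 0xC; 0x8 ⊕ 0xC = 0x4.
P[4]: S = E(K, 0xC) = 0x9; 0x9 ⊕ 0x9 = 0x0.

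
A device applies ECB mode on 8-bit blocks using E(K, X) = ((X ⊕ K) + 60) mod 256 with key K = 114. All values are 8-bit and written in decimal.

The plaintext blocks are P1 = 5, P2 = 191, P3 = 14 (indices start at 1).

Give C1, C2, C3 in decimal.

ECB encryption: C_i = E(K, P_i).
C1: E(K, 5) = 179.
C2: E(K, 191) = 9.
C3: E(K, 14) = 184.

C1 = 179, C2 = 9, C3 = 184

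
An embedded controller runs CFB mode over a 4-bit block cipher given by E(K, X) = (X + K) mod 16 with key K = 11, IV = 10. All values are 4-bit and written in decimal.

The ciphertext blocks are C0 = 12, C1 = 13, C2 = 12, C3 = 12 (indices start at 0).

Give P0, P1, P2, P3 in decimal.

CFB decryption: P_i = C_i ⊕ E(K, C_{i−1}), with C_{−1} = IV.
P0: E(K, 10) = 5; 12 ⊕ 5 = 9.
P1: E(K, 12) = 7; 13 ⊕ 7 = 10.
P2: E(K, 13) = 8; 12 ⊕ 8 = 4.
P3: E(K, 12) = 7; 12 ⊕ 7 = 11.

P0 = 9, P1 = 10, P2 = 4, P3 = 11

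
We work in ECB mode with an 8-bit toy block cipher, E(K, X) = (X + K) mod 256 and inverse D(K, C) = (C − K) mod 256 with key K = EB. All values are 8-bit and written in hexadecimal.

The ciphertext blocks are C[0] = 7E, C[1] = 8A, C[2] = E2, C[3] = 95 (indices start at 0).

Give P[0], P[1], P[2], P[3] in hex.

ECB decryption: P_i = D(K, C_i).
P[0]: D(K, 7E) = 93.
P[1]: D(K, 8A) = 9F.
P[2]: D(K, E2) = F7.
P[3]: D(K, 95) = AA.

P[0] = 93, P[1] = 9F, P[2] = F7, P[3] = AA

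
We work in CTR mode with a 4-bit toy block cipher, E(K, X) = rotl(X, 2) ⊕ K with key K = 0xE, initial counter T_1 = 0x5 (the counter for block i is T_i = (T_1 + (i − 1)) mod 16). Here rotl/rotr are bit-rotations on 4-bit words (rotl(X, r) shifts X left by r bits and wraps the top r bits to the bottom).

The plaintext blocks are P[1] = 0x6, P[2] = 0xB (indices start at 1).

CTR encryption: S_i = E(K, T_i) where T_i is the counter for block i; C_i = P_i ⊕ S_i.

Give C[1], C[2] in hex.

C[1]: T = 0x5, S = E(K, T) = 0xB; 0x6 ⊕ 0xB = 0xD.
C[2]: T = 0x6, S = E(K, T) = 0x7; 0xB ⊕ 0x7 = 0xC.

C[1] = 0xD, C[2] = 0xC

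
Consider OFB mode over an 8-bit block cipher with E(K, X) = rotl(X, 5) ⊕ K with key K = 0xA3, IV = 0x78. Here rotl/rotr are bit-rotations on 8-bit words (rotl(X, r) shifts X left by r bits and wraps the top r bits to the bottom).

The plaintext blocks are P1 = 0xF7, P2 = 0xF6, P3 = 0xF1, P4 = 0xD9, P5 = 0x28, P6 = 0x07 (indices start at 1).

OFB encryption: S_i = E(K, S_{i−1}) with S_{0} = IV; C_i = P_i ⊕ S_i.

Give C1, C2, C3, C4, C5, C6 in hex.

C1: S = E(K, 0x78) = 0xAC; 0xF7 ⊕ 0xAC = 0x5B.
C2: S = E(K, 0xAC) = 0x36; 0xF6 ⊕ 0x36 = 0xC0.
C3: S = E(K, 0x36) = 0x65; 0xF1 ⊕ 0x65 = 0x94.
C4: S = E(K, 0x65) = 0x0F; 0xD9 ⊕ 0x0F = 0xD6.
C5: S = E(K, 0x0F) = 0x42; 0x28 ⊕ 0x42 = 0x6A.
C6: S = E(K, 0x42) = 0xEB; 0x07 ⊕ 0xEB = 0xEC.

C1 = 0x5B, C2 = 0xC0, C3 = 0x94, C4 = 0xD6, C5 = 0x6A, C6 = 0xEC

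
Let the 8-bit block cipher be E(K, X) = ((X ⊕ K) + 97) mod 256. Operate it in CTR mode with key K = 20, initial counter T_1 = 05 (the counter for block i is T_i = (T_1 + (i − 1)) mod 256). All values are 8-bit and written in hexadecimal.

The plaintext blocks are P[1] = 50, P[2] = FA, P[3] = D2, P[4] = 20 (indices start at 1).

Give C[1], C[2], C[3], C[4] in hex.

C[1] = EC, C[2] = 47, C[3] = 6C, C[4] = 9F

CTR encryption: S_i = E(K, T_i) where T_i is the counter for block i; C_i = P_i ⊕ S_i.
C[1]: T = 05, S = E(K, T) = BC; 50 ⊕ BC = EC.
C[2]: T = 06, S = E(K, T) = BD; FA ⊕ BD = 47.
C[3]: T = 07, S = E(K, T) = BE; D2 ⊕ BE = 6C.
C[4]: T = 08, S = E(K, T) = BF; 20 ⊕ BF = 9F.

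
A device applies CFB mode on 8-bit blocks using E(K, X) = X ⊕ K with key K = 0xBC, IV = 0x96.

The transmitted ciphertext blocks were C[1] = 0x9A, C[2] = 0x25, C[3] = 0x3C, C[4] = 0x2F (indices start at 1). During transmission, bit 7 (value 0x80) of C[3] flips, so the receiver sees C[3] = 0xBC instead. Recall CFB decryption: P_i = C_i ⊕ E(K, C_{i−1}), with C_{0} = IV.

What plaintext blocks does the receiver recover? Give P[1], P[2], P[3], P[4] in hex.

P[1] = 0xB0, P[2] = 0x03, P[3] = 0x25, P[4] = 0x2F

Only C[3] changed, to 0xBC. In CFB, a change in C_i flips the same bit in P_i and garbles P_{i+1}. Decrypting the received ciphertext:
P[1]: E(K, 0x96) = 0x2A; 0x9A ⊕ 0x2A = 0xB0.
P[2]: E(K, 0x9A) = 0x26; 0x25 ⊕ 0x26 = 0x03.
P[3]: E(K, 0x25) = 0x99; 0xBC ⊕ 0x99 = 0x25.
P[4]: E(K, 0xBC) = 0x00; 0x2F ⊕ 0x00 = 0x2F.
Blocks that differ from the original plaintext: P[3], P[4].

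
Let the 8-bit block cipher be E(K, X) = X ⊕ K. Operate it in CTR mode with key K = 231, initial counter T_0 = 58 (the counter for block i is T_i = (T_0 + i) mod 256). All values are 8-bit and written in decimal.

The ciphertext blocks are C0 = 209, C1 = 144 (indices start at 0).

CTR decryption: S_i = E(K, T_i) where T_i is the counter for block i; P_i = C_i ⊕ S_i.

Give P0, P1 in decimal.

P0 = 12, P1 = 76

P0: T = 58, S = E(K, T) = 221; 209 ⊕ 221 = 12.
P1: T = 59, S = E(K, T) = 220; 144 ⊕ 220 = 76.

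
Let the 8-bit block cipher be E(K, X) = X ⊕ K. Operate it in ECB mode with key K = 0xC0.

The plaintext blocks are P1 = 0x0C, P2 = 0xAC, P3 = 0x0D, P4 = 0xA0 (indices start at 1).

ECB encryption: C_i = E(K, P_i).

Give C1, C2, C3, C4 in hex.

C1: E(K, 0x0C) = 0xCC.
C2: E(K, 0xAC) = 0x6C.
C3: E(K, 0x0D) = 0xCD.
C4: E(K, 0xA0) = 0x60.

C1 = 0xCC, C2 = 0x6C, C3 = 0xCD, C4 = 0x60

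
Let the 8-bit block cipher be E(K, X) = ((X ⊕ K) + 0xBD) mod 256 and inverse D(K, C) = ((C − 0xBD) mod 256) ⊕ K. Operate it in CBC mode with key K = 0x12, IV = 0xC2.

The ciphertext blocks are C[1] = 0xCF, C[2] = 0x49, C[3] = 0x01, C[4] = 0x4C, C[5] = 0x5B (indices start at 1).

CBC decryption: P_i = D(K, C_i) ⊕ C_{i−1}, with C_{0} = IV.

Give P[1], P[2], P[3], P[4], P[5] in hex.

P[1]: D(K, 0xCF) = 0x00; 0x00 ⊕ 0xC2 = 0xC2.
P[2]: D(K, 0x49) = 0x9E; 0x9E ⊕ 0xCF = 0x51.
P[3]: D(K, 0x01) = 0x56; 0x56 ⊕ 0x49 = 0x1F.
P[4]: D(K, 0x4C) = 0x9D; 0x9D ⊕ 0x01 = 0x9C.
P[5]: D(K, 0x5B) = 0x8C; 0x8C ⊕ 0x4C = 0xC0.

P[1] = 0xC2, P[2] = 0x51, P[3] = 0x1F, P[4] = 0x9C, P[5] = 0xC0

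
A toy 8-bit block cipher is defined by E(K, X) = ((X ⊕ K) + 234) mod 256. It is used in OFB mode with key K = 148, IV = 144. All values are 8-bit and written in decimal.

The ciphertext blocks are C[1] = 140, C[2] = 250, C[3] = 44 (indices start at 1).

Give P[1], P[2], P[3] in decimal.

OFB decryption: S_i = E(K, S_{i−1}) with S_{0} = IV; P_i = C_i ⊕ S_i.
P[1]: S = E(K, 144) = 238; 140 ⊕ 238 = 98.
P[2]: S = E(K, 238) = 100; 250 ⊕ 100 = 158.
P[3]: S = E(K, 100) = 218; 44 ⊕ 218 = 246.

P[1] = 98, P[2] = 158, P[3] = 246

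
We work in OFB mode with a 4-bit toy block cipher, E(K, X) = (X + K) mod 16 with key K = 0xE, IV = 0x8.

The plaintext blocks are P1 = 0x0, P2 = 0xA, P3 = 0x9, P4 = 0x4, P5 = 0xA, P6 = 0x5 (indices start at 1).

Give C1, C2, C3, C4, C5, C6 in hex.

OFB encryption: S_i = E(K, S_{i−1}) with S_{0} = IV; C_i = P_i ⊕ S_i.
C1: S = E(K, 0x8) = 0x6; 0x0 ⊕ 0x6 = 0x6.
C2: S = E(K, 0x6) = 0x4; 0xA ⊕ 0x4 = 0xE.
C3: S = E(K, 0x4) = 0x2; 0x9 ⊕ 0x2 = 0xB.
C4: S = E(K, 0x2) = 0x0; 0x4 ⊕ 0x0 = 0x4.
C5: S = E(K, 0x0) = 0xE; 0xA ⊕ 0xE = 0x4.
C6: S = E(K, 0xE) = 0xC; 0x5 ⊕ 0xC = 0x9.

C1 = 0x6, C2 = 0xE, C3 = 0xB, C4 = 0x4, C5 = 0x4, C6 = 0x9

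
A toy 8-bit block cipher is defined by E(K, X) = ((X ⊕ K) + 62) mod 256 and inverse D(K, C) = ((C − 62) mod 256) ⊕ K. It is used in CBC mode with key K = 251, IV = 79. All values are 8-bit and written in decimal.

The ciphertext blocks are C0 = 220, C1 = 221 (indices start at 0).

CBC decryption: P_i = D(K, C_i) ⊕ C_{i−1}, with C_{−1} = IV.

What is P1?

P1 = 184

P1: D(K, 221) = 100; 100 ⊕ 220 = 184.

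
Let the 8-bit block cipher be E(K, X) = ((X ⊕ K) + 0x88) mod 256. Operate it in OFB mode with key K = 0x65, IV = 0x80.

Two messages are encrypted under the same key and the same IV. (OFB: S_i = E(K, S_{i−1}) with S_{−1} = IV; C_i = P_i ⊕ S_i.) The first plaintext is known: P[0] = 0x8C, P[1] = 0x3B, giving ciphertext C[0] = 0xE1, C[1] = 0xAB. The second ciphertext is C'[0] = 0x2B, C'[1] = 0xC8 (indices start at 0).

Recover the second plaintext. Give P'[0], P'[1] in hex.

In OFB with a reused IV, both messages share the same keystream S_i, so C_i ⊕ C'_i = P_i ⊕ P'_i and thus P'_i = P_i ⊕ C_i ⊕ C'_i.
P'[0]: 0x8C ⊕ 0xE1 ⊕ 0x2B = 0x46.
P'[1]: 0x3B ⊕ 0xAB ⊕ 0xC8 = 0x58.

P'[0] = 0x46, P'[1] = 0x58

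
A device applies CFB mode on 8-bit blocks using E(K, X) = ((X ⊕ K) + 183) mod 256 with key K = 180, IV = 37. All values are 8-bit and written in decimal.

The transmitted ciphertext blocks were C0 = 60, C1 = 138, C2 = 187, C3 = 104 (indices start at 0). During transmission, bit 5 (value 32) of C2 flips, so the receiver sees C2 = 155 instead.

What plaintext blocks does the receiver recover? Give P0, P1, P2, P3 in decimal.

CFB decryption: P_i = C_i ⊕ E(K, C_{i−1}), with C_{−1} = IV.
Only C2 changed, to 155. In CFB, a change in C_i flips the same bit in P_i and garbles P_{i+1}. Decrypting the received ciphertext:
P0: E(K, 37) = 72; 60 ⊕ 72 = 116.
P1: E(K, 60) = 63; 138 ⊕ 63 = 181.
P2: E(K, 138) = 245; 155 ⊕ 245 = 110.
P3: E(K, 155) = 230; 104 ⊕ 230 = 142.
Blocks that differ from the original plaintext: P2, P3.

P0 = 116, P1 = 181, P2 = 110, P3 = 142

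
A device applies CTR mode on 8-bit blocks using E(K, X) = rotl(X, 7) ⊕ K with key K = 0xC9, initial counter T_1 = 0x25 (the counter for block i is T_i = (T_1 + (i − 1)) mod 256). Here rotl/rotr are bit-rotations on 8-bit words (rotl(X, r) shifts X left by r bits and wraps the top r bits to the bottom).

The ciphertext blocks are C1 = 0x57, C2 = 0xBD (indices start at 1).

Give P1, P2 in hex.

CTR decryption: S_i = E(K, T_i) where T_i is the counter for block i; P_i = C_i ⊕ S_i.
P1: T = 0x25, S = E(K, T) = 0x5B; 0x57 ⊕ 0x5B = 0x0C.
P2: T = 0x26, S = E(K, T) = 0xDA; 0xBD ⊕ 0xDA = 0x67.

P1 = 0x0C, P2 = 0x67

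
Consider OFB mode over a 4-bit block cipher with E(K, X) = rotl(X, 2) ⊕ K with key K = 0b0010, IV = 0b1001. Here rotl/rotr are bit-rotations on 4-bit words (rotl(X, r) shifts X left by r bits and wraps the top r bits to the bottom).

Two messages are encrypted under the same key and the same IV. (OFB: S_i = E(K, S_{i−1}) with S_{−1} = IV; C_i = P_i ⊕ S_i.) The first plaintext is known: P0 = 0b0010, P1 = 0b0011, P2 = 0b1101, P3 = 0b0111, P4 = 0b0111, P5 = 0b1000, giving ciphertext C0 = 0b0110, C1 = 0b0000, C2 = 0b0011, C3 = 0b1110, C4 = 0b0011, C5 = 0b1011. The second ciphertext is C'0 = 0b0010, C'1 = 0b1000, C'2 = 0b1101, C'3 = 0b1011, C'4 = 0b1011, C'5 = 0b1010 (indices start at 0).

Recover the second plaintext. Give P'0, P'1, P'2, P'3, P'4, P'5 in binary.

In OFB with a reused IV, both messages share the same keystream S_i, so C_i ⊕ C'_i = P_i ⊕ P'_i and thus P'_i = P_i ⊕ C_i ⊕ C'_i.
P'0: 0b0010 ⊕ 0b0110 ⊕ 0b0010 = 0b0110.
P'1: 0b0011 ⊕ 0b0000 ⊕ 0b1000 = 0b1011.
P'2: 0b1101 ⊕ 0b0011 ⊕ 0b1101 = 0b0011.
P'3: 0b0111 ⊕ 0b1110 ⊕ 0b1011 = 0b0010.
P'4: 0b0111 ⊕ 0b0011 ⊕ 0b1011 = 0b1111.
P'5: 0b1000 ⊕ 0b1011 ⊕ 0b1010 = 0b1001.

P'0 = 0b0110, P'1 = 0b1011, P'2 = 0b0011, P'3 = 0b0010, P'4 = 0b1111, P'5 = 0b1001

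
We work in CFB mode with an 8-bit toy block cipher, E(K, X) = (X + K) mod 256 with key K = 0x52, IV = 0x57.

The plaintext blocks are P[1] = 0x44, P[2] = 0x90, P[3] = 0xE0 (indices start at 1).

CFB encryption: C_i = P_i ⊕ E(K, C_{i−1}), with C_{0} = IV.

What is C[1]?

C[1] = 0xED

C[1]: E(K, 0x57) = 0xA9; 0x44 ⊕ 0xA9 = 0xED.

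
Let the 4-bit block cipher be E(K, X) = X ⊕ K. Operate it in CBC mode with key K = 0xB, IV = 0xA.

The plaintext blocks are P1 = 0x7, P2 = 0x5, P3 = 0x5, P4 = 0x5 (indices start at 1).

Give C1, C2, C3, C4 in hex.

CBC encryption: C_i = E(K, P_i ⊕ C_{i−1}), with C_{0} = IV.
C1: P1 ⊕ 0xA = 0xD; E(K, 0xD) = 0x6.
C2: P2 ⊕ 0x6 = 0x3; E(K, 0x3) = 0x8.
C3: P3 ⊕ 0x8 = 0xD; E(K, 0xD) = 0x6.
C4: P4 ⊕ 0x6 = 0x3; E(K, 0x3) = 0x8.

C1 = 0x6, C2 = 0x8, C3 = 0x6, C4 = 0x8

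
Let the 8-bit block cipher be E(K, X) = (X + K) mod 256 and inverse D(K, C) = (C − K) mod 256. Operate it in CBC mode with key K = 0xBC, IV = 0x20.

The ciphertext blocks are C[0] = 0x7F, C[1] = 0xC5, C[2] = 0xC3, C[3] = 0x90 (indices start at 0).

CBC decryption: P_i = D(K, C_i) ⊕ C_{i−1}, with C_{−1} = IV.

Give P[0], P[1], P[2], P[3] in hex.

P[0]: D(K, 0x7F) = 0xC3; 0xC3 ⊕ 0x20 = 0xE3.
P[1]: D(K, 0xC5) = 0x09; 0x09 ⊕ 0x7F = 0x76.
P[2]: D(K, 0xC3) = 0x07; 0x07 ⊕ 0xC5 = 0xC2.
P[3]: D(K, 0x90) = 0xD4; 0xD4 ⊕ 0xC3 = 0x17.

P[0] = 0xE3, P[1] = 0x76, P[2] = 0xC2, P[3] = 0x17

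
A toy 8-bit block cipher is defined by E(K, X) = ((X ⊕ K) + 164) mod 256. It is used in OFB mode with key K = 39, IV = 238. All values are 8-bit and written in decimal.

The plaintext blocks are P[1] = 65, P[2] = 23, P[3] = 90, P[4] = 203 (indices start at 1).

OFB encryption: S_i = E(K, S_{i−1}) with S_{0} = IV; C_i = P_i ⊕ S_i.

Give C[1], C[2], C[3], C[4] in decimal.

C[1]: S = E(K, 238) = 109; 65 ⊕ 109 = 44.
C[2]: S = E(K, 109) = 238; 23 ⊕ 238 = 249.
C[3]: S = E(K, 238) = 109; 90 ⊕ 109 = 55.
C[4]: S = E(K, 109) = 238; 203 ⊕ 238 = 37.

C[1] = 44, C[2] = 249, C[3] = 55, C[4] = 37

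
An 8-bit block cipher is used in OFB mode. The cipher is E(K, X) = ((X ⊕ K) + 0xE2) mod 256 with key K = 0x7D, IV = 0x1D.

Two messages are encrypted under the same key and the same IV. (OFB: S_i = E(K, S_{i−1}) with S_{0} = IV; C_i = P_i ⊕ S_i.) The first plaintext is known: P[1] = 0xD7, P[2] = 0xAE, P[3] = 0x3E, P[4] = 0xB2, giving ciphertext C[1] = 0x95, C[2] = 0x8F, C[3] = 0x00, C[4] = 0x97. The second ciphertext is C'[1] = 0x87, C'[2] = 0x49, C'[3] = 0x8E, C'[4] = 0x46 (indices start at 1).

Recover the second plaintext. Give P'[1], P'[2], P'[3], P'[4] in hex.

In OFB with a reused IV, both messages share the same keystream S_i, so C_i ⊕ C'_i = P_i ⊕ P'_i and thus P'_i = P_i ⊕ C_i ⊕ C'_i.
P'[1]: 0xD7 ⊕ 0x95 ⊕ 0x87 = 0xC5.
P'[2]: 0xAE ⊕ 0x8F ⊕ 0x49 = 0x68.
P'[3]: 0x3E ⊕ 0x00 ⊕ 0x8E = 0xB0.
P'[4]: 0xB2 ⊕ 0x97 ⊕ 0x46 = 0x63.

P'[1] = 0xC5, P'[2] = 0x68, P'[3] = 0xB0, P'[4] = 0x63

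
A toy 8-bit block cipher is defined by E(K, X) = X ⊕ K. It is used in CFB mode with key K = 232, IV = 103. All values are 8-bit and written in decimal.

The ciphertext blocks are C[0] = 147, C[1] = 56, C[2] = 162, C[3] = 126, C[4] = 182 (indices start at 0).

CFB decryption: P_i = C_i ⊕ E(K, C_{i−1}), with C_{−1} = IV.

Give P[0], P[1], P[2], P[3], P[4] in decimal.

P[0]: E(K, 103) = 143; 147 ⊕ 143 = 28.
P[1]: E(K, 147) = 123; 56 ⊕ 123 = 67.
P[2]: E(K, 56) = 208; 162 ⊕ 208 = 114.
P[3]: E(K, 162) = 74; 126 ⊕ 74 = 52.
P[4]: E(K, 126) = 150; 182 ⊕ 150 = 32.

P[0] = 28, P[1] = 67, P[2] = 114, P[3] = 52, P[4] = 32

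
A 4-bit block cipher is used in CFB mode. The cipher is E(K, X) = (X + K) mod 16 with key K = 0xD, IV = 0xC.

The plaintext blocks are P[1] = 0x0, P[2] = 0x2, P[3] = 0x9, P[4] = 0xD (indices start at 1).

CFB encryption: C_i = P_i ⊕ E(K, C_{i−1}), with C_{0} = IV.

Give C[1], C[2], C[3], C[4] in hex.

C[1]: E(K, 0xC) = 0x9; 0x0 ⊕ 0x9 = 0x9.
C[2]: E(K, 0x9) = 0x6; 0x2 ⊕ 0x6 = 0x4.
C[3]: E(K, 0x4) = 0x1; 0x9 ⊕ 0x1 = 0x8.
C[4]: E(K, 0x8) = 0x5; 0xD ⊕ 0x5 = 0x8.

C[1] = 0x9, C[2] = 0x4, C[3] = 0x8, C[4] = 0x8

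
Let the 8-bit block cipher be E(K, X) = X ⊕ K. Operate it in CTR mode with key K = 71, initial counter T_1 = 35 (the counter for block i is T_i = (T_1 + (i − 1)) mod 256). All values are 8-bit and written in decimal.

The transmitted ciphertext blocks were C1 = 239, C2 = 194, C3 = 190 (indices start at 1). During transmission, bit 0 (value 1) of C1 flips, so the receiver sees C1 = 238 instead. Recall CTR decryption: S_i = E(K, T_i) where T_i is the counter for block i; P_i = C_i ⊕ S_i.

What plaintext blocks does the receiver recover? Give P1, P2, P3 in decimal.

Only C1 changed, to 238. In CTR, a change in C_i flips the same bit in P_i only; the keystream is unaffected. Decrypting the received ciphertext:
P1: T = 35, S = E(K, T) = 100; 238 ⊕ 100 = 138.
P2: T = 36, S = E(K, T) = 99; 194 ⊕ 99 = 161.
P3: T = 37, S = E(K, T) = 98; 190 ⊕ 98 = 220.
Blocks that differ from the original plaintext: P1.

P1 = 138, P2 = 161, P3 = 220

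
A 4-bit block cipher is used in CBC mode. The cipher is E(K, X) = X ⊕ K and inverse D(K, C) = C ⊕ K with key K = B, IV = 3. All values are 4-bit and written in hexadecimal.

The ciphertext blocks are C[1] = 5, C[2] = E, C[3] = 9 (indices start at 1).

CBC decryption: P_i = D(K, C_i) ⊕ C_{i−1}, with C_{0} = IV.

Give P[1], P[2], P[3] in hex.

P[1] = D, P[2] = 0, P[3] = C

P[1]: D(K, 5) = E; E ⊕ 3 = D.
P[2]: D(K, E) = 5; 5 ⊕ 5 = 0.
P[3]: D(K, 9) = 2; 2 ⊕ E = C.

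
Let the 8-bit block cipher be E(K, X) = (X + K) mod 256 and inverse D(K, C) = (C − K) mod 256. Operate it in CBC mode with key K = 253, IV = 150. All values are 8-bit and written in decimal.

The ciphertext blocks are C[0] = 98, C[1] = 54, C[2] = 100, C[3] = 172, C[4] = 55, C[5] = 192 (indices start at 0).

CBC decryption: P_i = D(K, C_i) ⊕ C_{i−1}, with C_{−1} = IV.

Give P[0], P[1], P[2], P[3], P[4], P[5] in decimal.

P[0] = 243, P[1] = 91, P[2] = 81, P[3] = 203, P[4] = 150, P[5] = 244

P[0]: D(K, 98) = 101; 101 ⊕ 150 = 243.
P[1]: D(K, 54) = 57; 57 ⊕ 98 = 91.
P[2]: D(K, 100) = 103; 103 ⊕ 54 = 81.
P[3]: D(K, 172) = 175; 175 ⊕ 100 = 203.
P[4]: D(K, 55) = 58; 58 ⊕ 172 = 150.
P[5]: D(K, 192) = 195; 195 ⊕ 55 = 244.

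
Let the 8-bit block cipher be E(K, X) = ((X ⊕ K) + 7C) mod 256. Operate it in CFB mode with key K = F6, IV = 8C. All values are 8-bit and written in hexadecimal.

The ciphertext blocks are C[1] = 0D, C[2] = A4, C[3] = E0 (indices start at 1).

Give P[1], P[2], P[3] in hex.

P[1] = FB, P[2] = D3, P[3] = 2E

CFB decryption: P_i = C_i ⊕ E(K, C_{i−1}), with C_{0} = IV.
P[1]: E(K, 8C) = F6; 0D ⊕ F6 = FB.
P[2]: E(K, 0D) = 77; A4 ⊕ 77 = D3.
P[3]: E(K, A4) = CE; E0 ⊕ CE = 2E.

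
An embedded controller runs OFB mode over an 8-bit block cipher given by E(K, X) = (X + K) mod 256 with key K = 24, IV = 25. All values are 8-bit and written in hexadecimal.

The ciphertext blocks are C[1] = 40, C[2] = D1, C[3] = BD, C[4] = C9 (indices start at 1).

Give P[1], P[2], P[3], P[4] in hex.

OFB decryption: S_i = E(K, S_{i−1}) with S_{0} = IV; P_i = C_i ⊕ S_i.
P[1]: S = E(K, 25) = 49; 40 ⊕ 49 = 09.
P[2]: S = E(K, 49) = 6D; D1 ⊕ 6D = BC.
P[3]: S = E(K, 6D) = 91; BD ⊕ 91 = 2C.
P[4]: S = E(K, 91) = B5; C9 ⊕ B5 = 7C.

P[1] = 09, P[2] = BC, P[3] = 2C, P[4] = 7C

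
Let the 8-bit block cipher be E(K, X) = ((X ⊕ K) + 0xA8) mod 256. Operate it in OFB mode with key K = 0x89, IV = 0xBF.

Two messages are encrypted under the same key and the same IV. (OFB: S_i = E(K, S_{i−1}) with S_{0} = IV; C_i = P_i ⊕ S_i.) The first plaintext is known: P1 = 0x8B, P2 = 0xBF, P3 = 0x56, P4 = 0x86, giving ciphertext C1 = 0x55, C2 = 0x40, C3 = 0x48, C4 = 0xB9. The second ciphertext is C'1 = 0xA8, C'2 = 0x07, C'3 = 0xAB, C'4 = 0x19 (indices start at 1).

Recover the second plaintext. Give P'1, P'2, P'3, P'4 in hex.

P'1 = 0x76, P'2 = 0xF8, P'3 = 0xB5, P'4 = 0x26

In OFB with a reused IV, both messages share the same keystream S_i, so C_i ⊕ C'_i = P_i ⊕ P'_i and thus P'_i = P_i ⊕ C_i ⊕ C'_i.
P'1: 0x8B ⊕ 0x55 ⊕ 0xA8 = 0x76.
P'2: 0xBF ⊕ 0x40 ⊕ 0x07 = 0xF8.
P'3: 0x56 ⊕ 0x48 ⊕ 0xAB = 0xB5.
P'4: 0x86 ⊕ 0xB9 ⊕ 0x19 = 0x26.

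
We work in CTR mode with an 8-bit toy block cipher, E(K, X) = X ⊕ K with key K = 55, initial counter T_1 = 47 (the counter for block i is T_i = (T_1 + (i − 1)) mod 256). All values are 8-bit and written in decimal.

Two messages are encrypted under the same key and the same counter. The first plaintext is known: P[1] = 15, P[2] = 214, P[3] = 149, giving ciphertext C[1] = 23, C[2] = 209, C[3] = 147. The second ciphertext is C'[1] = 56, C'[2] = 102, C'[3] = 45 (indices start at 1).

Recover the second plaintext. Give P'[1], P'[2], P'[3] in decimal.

P'[1] = 32, P'[2] = 97, P'[3] = 43

In CTR with a reused counter, both messages share the same keystream S_i, so C_i ⊕ C'_i = P_i ⊕ P'_i and thus P'_i = P_i ⊕ C_i ⊕ C'_i.
P'[1]: 15 ⊕ 23 ⊕ 56 = 32.
P'[2]: 214 ⊕ 209 ⊕ 102 = 97.
P'[3]: 149 ⊕ 147 ⊕ 45 = 43.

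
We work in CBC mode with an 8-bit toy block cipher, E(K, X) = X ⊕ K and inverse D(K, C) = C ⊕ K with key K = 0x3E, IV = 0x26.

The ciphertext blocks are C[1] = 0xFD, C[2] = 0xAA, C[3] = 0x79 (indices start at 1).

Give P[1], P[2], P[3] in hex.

CBC decryption: P_i = D(K, C_i) ⊕ C_{i−1}, with C_{0} = IV.
P[1]: D(K, 0xFD) = 0xC3; 0xC3 ⊕ 0x26 = 0xE5.
P[2]: D(K, 0xAA) = 0x94; 0x94 ⊕ 0xFD = 0x69.
P[3]: D(K, 0x79) = 0x47; 0x47 ⊕ 0xAA = 0xED.

P[1] = 0xE5, P[2] = 0x69, P[3] = 0xED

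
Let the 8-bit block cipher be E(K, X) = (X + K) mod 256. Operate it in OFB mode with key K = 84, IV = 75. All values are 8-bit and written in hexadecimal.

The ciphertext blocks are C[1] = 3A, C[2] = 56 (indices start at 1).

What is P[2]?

P[2] = 2B

OFB decryption: S_i = E(K, S_{i−1}) with S_{0} = IV; P_i = C_i ⊕ S_i.
P[1]: S = E(K, 75) = F9; 3A ⊕ F9 = C3.
P[2]: S = E(K, F9) = 7D; 56 ⊕ 7D = 2B.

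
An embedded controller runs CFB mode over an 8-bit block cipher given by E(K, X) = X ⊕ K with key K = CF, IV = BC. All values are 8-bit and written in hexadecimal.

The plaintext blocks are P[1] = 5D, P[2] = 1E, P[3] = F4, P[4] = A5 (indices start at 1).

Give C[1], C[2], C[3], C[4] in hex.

C[1] = 2E, C[2] = FF, C[3] = C4, C[4] = AE

CFB encryption: C_i = P_i ⊕ E(K, C_{i−1}), with C_{0} = IV.
C[1]: E(K, BC) = 73; 5D ⊕ 73 = 2E.
C[2]: E(K, 2E) = E1; 1E ⊕ E1 = FF.
C[3]: E(K, FF) = 30; F4 ⊕ 30 = C4.
C[4]: E(K, C4) = 0B; A5 ⊕ 0B = AE.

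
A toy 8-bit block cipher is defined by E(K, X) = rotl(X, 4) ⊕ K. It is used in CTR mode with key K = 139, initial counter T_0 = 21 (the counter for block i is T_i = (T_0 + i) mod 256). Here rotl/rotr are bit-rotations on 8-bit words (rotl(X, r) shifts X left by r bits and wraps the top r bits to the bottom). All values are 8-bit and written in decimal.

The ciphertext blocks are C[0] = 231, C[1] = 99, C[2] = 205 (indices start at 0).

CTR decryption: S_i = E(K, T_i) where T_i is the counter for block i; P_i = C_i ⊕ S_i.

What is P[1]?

P[1]: T = 22, S = E(K, T) = 234; 99 ⊕ 234 = 137.

P[1] = 137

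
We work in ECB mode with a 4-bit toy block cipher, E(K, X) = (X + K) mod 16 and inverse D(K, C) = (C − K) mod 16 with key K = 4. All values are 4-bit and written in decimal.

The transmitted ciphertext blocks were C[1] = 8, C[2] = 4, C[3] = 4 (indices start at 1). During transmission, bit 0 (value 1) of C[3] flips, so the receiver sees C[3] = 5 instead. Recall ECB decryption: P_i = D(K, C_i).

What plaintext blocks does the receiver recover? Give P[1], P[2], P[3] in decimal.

Only C[3] changed, to 5. In ECB, a change in C_i affects only P_i. Decrypting the received ciphertext:
P[1]: D(K, 8) = 4.
P[2]: D(K, 4) = 0.
P[3]: D(K, 5) = 1.
Blocks that differ from the original plaintext: P[3].

P[1] = 4, P[2] = 0, P[3] = 1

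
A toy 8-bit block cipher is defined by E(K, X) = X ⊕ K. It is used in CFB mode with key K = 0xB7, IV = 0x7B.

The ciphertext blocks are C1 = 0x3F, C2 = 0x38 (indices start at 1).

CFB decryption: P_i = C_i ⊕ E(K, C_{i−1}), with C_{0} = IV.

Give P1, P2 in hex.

P1: E(K, 0x7B) = 0xCC; 0x3F ⊕ 0xCC = 0xF3.
P2: E(K, 0x3F) = 0x88; 0x38 ⊕ 0x88 = 0xB0.

P1 = 0xF3, P2 = 0xB0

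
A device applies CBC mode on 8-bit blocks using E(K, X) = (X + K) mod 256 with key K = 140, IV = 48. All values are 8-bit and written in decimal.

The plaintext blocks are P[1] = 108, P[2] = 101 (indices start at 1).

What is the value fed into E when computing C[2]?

CBC encryption: C_i = E(K, P_i ⊕ C_{i−1}), with C_{0} = IV.
C[1]: P[1] ⊕ 48 = 92; E(K, 92) = 232.
C[2]: P[2] ⊕ 232 = 141; E(K, 141) = 25.
So the input to E for block [2] is 141.

141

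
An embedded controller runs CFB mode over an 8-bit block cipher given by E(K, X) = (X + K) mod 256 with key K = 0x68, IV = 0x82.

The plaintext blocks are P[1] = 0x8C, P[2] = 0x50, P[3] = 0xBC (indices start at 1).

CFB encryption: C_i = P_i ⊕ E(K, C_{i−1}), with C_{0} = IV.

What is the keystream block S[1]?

C[1]: E(K, 0x82) = 0xEA; 0x8C ⊕ 0xEA = 0x66.
So S[1] = 0xEA.

0xEA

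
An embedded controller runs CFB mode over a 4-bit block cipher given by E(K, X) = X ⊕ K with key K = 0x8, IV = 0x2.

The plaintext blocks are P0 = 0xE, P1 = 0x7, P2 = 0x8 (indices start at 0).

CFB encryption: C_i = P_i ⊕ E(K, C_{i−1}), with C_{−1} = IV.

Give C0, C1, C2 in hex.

C0: E(K, 0x2) = 0xA; 0xE ⊕ 0xA = 0x4.
C1: E(K, 0x4) = 0xC; 0x7 ⊕ 0xC = 0xB.
C2: E(K, 0xB) = 0x3; 0x8 ⊕ 0x3 = 0xB.

C0 = 0x4, C1 = 0xB, C2 = 0xB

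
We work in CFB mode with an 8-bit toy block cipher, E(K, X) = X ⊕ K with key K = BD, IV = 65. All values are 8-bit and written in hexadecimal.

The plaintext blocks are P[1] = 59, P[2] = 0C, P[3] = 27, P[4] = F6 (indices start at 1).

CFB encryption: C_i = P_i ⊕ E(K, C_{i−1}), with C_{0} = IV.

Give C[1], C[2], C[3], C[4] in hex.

C[1] = 81, C[2] = 30, C[3] = AA, C[4] = E1

C[1]: E(K, 65) = D8; 59 ⊕ D8 = 81.
C[2]: E(K, 81) = 3C; 0C ⊕ 3C = 30.
C[3]: E(K, 30) = 8D; 27 ⊕ 8D = AA.
C[4]: E(K, AA) = 17; F6 ⊕ 17 = E1.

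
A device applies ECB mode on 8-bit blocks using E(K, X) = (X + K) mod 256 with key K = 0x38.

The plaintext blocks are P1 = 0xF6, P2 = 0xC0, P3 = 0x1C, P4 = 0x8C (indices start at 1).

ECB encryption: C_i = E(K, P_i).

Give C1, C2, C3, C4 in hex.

C1: E(K, 0xF6) = 0x2E.
C2: E(K, 0xC0) = 0xF8.
C3: E(K, 0x1C) = 0x54.
C4: E(K, 0x8C) = 0xC4.

C1 = 0x2E, C2 = 0xF8, C3 = 0x54, C4 = 0xC4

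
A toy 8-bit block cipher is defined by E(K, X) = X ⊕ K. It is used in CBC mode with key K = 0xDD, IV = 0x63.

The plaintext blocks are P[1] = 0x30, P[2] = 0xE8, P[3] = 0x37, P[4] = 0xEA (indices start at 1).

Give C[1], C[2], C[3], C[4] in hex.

CBC encryption: C_i = E(K, P_i ⊕ C_{i−1}), with C_{0} = IV.
C[1]: P[1] ⊕ 0x63 = 0x53; E(K, 0x53) = 0x8E.
C[2]: P[2] ⊕ 0x8E = 0x66; E(K, 0x66) = 0xBB.
C[3]: P[3] ⊕ 0xBB = 0x8C; E(K, 0x8C) = 0x51.
C[4]: P[4] ⊕ 0x51 = 0xBB; E(K, 0xBB) = 0x66.

C[1] = 0x8E, C[2] = 0xBB, C[3] = 0x51, C[4] = 0x66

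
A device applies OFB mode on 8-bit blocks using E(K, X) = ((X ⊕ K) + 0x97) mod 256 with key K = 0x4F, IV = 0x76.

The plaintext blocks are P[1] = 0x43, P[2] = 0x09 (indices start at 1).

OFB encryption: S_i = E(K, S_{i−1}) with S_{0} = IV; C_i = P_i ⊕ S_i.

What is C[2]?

C[1]: S = E(K, 0x76) = 0xD0; 0x43 ⊕ 0xD0 = 0x93.
C[2]: S = E(K, 0xD0) = 0x36; 0x09 ⊕ 0x36 = 0x3F.

C[2] = 0x3F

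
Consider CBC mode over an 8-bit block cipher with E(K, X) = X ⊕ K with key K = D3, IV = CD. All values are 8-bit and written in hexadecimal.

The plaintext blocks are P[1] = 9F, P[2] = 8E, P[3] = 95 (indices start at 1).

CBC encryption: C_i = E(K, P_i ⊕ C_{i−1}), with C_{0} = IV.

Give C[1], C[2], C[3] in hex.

C[1] = 81, C[2] = DC, C[3] = 9A

C[1]: P[1] ⊕ CD = 52; E(K, 52) = 81.
C[2]: P[2] ⊕ 81 = 0F; E(K, 0F) = DC.
C[3]: P[3] ⊕ DC = 49; E(K, 49) = 9A.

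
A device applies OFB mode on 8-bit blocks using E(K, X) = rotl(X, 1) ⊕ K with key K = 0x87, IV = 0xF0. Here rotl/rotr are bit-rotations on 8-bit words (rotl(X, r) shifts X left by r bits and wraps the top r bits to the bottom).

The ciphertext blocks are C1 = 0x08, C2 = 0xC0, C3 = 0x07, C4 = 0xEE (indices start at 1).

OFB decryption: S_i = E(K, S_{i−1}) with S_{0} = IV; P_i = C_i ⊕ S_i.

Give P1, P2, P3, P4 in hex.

P1: S = E(K, 0xF0) = 0x66; 0x08 ⊕ 0x66 = 0x6E.
P2: S = E(K, 0x66) = 0x4B; 0xC0 ⊕ 0x4B = 0x8B.
P3: S = E(K, 0x4B) = 0x11; 0x07 ⊕ 0x11 = 0x16.
P4: S = E(K, 0x11) = 0xA5; 0xEE ⊕ 0xA5 = 0x4B.

P1 = 0x6E, P2 = 0x8B, P3 = 0x16, P4 = 0x4B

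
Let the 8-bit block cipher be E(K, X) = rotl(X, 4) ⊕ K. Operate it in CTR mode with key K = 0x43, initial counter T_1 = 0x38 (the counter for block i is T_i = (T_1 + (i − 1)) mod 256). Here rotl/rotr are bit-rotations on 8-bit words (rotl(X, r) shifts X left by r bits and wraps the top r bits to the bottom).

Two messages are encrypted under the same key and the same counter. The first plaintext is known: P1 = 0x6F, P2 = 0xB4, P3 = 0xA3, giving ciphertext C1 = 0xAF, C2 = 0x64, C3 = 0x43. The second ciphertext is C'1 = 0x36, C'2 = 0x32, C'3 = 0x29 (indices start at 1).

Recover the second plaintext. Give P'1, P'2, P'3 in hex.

In CTR with a reused counter, both messages share the same keystream S_i, so C_i ⊕ C'_i = P_i ⊕ P'_i and thus P'_i = P_i ⊕ C_i ⊕ C'_i.
P'1: 0x6F ⊕ 0xAF ⊕ 0x36 = 0xF6.
P'2: 0xB4 ⊕ 0x64 ⊕ 0x32 = 0xE2.
P'3: 0xA3 ⊕ 0x43 ⊕ 0x29 = 0xC9.

P'1 = 0xF6, P'2 = 0xE2, P'3 = 0xC9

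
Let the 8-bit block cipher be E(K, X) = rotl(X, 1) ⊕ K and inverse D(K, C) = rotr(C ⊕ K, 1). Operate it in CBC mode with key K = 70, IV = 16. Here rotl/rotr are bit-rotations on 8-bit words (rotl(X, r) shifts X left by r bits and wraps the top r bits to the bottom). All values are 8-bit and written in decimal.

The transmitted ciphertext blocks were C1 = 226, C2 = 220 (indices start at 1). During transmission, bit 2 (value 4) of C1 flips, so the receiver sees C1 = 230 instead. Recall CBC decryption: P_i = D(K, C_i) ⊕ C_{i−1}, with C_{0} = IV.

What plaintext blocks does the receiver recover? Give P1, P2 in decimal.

Only C1 changed, to 230. In CBC, a change in C_i garbles P_i and flips the same bit in P_{i+1}. Decrypting the received ciphertext:
P1: D(K, 230) = 80; 80 ⊕ 16 = 64.
P2: D(K, 220) = 77; 77 ⊕ 230 = 171.
Blocks that differ from the original plaintext: P1, P2.

P1 = 64, P2 = 171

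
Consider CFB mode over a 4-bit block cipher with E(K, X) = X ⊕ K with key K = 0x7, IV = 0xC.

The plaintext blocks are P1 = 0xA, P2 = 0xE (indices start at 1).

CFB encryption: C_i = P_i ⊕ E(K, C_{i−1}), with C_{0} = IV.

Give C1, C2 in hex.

C1: E(K, 0xC) = 0xB; 0xA ⊕ 0xB = 0x1.
C2: E(K, 0x1) = 0x6; 0xE ⊕ 0x6 = 0x8.

C1 = 0x1, C2 = 0x8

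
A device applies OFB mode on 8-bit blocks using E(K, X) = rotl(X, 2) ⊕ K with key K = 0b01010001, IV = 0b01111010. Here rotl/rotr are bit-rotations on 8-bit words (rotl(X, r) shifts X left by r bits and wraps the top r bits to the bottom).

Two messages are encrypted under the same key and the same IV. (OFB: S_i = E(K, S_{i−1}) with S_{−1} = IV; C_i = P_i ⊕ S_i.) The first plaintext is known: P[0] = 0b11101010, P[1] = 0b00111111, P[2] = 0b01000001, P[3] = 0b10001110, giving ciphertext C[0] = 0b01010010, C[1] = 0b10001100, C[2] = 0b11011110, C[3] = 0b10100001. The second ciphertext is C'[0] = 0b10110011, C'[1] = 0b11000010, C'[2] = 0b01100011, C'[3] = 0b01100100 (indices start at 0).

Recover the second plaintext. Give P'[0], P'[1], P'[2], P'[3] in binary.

In OFB with a reused IV, both messages share the same keystream S_i, so C_i ⊕ C'_i = P_i ⊕ P'_i and thus P'_i = P_i ⊕ C_i ⊕ C'_i.
P'[0]: 0b11101010 ⊕ 0b01010010 ⊕ 0b10110011 = 0b00001011.
P'[1]: 0b00111111 ⊕ 0b10001100 ⊕ 0b11000010 = 0b01110001.
P'[2]: 0b01000001 ⊕ 0b11011110 ⊕ 0b01100011 = 0b11111100.
P'[3]: 0b10001110 ⊕ 0b10100001 ⊕ 0b01100100 = 0b01001011.

P'[0] = 0b00001011, P'[1] = 0b01110001, P'[2] = 0b11111100, P'[3] = 0b01001011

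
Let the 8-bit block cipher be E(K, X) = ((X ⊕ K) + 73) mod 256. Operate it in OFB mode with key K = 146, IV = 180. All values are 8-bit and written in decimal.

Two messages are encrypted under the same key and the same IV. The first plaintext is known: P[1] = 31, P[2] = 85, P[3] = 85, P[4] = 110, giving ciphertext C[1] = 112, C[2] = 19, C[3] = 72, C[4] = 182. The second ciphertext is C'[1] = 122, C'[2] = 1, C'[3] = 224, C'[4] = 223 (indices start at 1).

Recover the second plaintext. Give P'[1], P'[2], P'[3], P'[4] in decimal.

P'[1] = 21, P'[2] = 71, P'[3] = 253, P'[4] = 7

In OFB with a reused IV, both messages share the same keystream S_i, so C_i ⊕ C'_i = P_i ⊕ P'_i and thus P'_i = P_i ⊕ C_i ⊕ C'_i.
P'[1]: 31 ⊕ 112 ⊕ 122 = 21.
P'[2]: 85 ⊕ 19 ⊕ 1 = 71.
P'[3]: 85 ⊕ 72 ⊕ 224 = 253.
P'[4]: 110 ⊕ 182 ⊕ 223 = 7.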